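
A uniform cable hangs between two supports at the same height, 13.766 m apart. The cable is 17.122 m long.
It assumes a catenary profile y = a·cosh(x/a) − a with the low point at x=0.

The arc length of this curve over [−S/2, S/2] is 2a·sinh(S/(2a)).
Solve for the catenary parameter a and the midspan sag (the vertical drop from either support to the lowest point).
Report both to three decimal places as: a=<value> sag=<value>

a=5.888 sag=4.502

seed: a₀ = √(S³/(24(L−S))) = √(13.766³/(24·3.356)) = 5.691085
iter 1: u=1.209436  f(a)=+2.542e-01  f'(a)=-1.361e+00  a ← 5.691085 − (+2.542e-01/-1.361e+00) = 5.877816
iter 2: u=1.171013  f(a)=+1.305e-02  f'(a)=-1.225e+00  a ← 5.877816 − (+1.305e-02/-1.225e+00) = 5.888468
iter 3: u=1.168895  f(a)=+3.848e-05  f'(a)=-1.217e+00  a ← 5.888468 − (+3.848e-05/-1.217e+00) = 5.888499
iter 4: u=1.168889  f(a)=+3.370e-10  f'(a)=-1.217e+00  a ← 5.888499 − (+3.370e-10/-1.217e+00) = 5.888499
iter 5: u=1.168889  f(a)=-3.553e-15  f'(a)=-1.217e+00  a ← 5.888499 − (-3.553e-15/-1.217e+00) = 5.888499
converged: |Δa| < 1e-12 after 5 iterations
sag = a·(cosh(S/(2a)) − 1) = 5.888499·(cosh(1.168889) − 1) = 4.502128
T_max/T_min = cosh(S/(2a)) = 1.764563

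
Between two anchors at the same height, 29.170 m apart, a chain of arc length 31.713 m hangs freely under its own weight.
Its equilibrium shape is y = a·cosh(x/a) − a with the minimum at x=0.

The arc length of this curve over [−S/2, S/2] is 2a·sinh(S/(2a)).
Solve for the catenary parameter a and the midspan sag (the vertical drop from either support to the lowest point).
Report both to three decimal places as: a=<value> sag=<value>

seed: a₀ = √(S³/(24(L−S))) = √(29.170³/(24·2.543)) = 20.166282
iter 1: u=0.723237  f(a)=+6.734e-02  f'(a)=-2.656e-01  a ← 20.166282 − (+6.734e-02/-2.656e-01) = 20.419790
iter 2: u=0.714258  f(a)=+1.291e-03  f'(a)=-2.555e-01  a ← 20.419790 − (+1.291e-03/-2.555e-01) = 20.424842
iter 3: u=0.714081  f(a)=+4.949e-07  f'(a)=-2.554e-01  a ← 20.424842 − (+4.949e-07/-2.554e-01) = 20.424844
iter 4: u=0.714081  f(a)=+7.816e-14  f'(a)=-2.554e-01  a ← 20.424844 − (+7.816e-14/-2.554e-01) = 20.424844
converged: |Δa| < 1e-12 after 4 iterations
sag = a·(cosh(S/(2a)) − 1) = 20.424844·(cosh(0.714081) − 1) = 5.432512
T_max/T_min = cosh(S/(2a)) = 1.265976

a=20.425 sag=5.433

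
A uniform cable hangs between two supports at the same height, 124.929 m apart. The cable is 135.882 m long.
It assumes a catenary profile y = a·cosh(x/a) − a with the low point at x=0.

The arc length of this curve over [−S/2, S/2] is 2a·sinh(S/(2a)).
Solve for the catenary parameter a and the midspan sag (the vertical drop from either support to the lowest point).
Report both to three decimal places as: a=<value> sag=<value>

seed: a₀ = √(S³/(24(L−S))) = √(124.929³/(24·10.953)) = 86.123710
iter 1: u=0.725288  f(a)=+2.917e-01  f'(a)=-2.680e-01  a ← 86.123710 − (+2.917e-01/-2.680e-01) = 87.212270
iter 2: u=0.716235  f(a)=+5.623e-03  f'(a)=-2.577e-01  a ← 87.212270 − (+5.623e-03/-2.577e-01) = 87.234086
iter 3: u=0.716056  f(a)=+2.180e-06  f'(a)=-2.575e-01  a ← 87.234086 − (+2.180e-06/-2.575e-01) = 87.234095
iter 4: u=0.716056  f(a)=+3.695e-13  f'(a)=-2.575e-01  a ← 87.234095 − (+3.695e-13/-2.575e-01) = 87.234095
converged: |Δa| < 1e-12 after 4 iterations
sag = a·(cosh(S/(2a)) − 1) = 87.234095·(cosh(0.716056) − 1) = 23.336095
T_max/T_min = cosh(S/(2a)) = 1.267511

a=87.234 sag=23.336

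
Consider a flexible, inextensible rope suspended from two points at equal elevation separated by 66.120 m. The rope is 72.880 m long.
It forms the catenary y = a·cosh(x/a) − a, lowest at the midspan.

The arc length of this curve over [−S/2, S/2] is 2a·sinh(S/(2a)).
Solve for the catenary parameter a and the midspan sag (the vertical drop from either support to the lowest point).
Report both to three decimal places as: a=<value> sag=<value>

a=42.843 sag=13.401

seed: a₀ = √(S³/(24(L−S))) = √(66.120³/(24·6.760)) = 42.210481
iter 1: u=0.783218  f(a)=+2.104e-01  f'(a)=-3.404e-01  a ← 42.210481 − (+2.104e-01/-3.404e-01) = 42.828589
iter 2: u=0.771914  f(a)=+4.711e-03  f'(a)=-3.253e-01  a ← 42.828589 − (+4.711e-03/-3.253e-01) = 42.843070
iter 3: u=0.771653  f(a)=+2.481e-06  f'(a)=-3.250e-01  a ← 42.843070 − (+2.481e-06/-3.250e-01) = 42.843077
iter 4: u=0.771653  f(a)=+6.963e-13  f'(a)=-3.250e-01  a ← 42.843077 − (+6.963e-13/-3.250e-01) = 42.843077
converged: |Δa| < 1e-12 after 4 iterations
sag = a·(cosh(S/(2a)) − 1) = 42.843077·(cosh(0.771653) − 1) = 13.401059
T_max/T_min = cosh(S/(2a)) = 1.312794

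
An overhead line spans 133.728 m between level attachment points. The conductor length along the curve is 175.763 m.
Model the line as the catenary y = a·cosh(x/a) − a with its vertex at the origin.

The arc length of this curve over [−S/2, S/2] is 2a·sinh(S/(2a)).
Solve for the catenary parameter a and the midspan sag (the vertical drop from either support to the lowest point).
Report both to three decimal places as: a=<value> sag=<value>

a=50.835 sag=50.690

seed: a₀ = √(S³/(24(L−S))) = √(133.728³/(24·42.035)) = 48.688050
iter 1: u=1.373314  f(a)=+4.147e+00  f'(a)=-2.075e+00  a ← 48.688050 − (+4.147e+00/-2.075e+00) = 50.686345
iter 2: u=1.319172  f(a)=+2.690e-01  f'(a)=-1.814e+00  a ← 50.686345 − (+2.690e-01/-1.814e+00) = 50.834621
iter 3: u=1.315324  f(a)=+1.305e-03  f'(a)=-1.796e+00  a ← 50.834621 − (+1.305e-03/-1.796e+00) = 50.835348
iter 4: u=1.315305  f(a)=+3.105e-08  f'(a)=-1.796e+00  a ← 50.835348 − (+3.105e-08/-1.796e+00) = 50.835348
iter 5: u=1.315305  f(a)=+0.000e+00  f'(a)=-1.796e+00  a ← 50.835348 − (+0.000e+00/-1.796e+00) = 50.835348
converged: |Δa| < 1e-12 after 5 iterations
sag = a·(cosh(S/(2a)) − 1) = 50.835348·(cosh(1.315305) − 1) = 50.689972
T_max/T_min = cosh(S/(2a)) = 1.997140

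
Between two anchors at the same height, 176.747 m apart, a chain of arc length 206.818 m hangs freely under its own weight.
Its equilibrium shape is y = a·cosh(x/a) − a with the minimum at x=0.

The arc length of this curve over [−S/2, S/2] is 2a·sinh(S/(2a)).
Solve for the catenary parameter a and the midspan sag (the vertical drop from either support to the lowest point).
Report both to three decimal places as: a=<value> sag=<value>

seed: a₀ = √(S³/(24(L−S))) = √(176.747³/(24·30.071)) = 87.467864
iter 1: u=1.010354  f(a)=+1.573e+00  f'(a)=-7.604e-01  a ← 87.467864 − (+1.573e+00/-7.604e-01) = 89.536131
iter 2: u=0.987015  f(a)=+5.751e-02  f'(a)=-7.057e-01  a ← 89.536131 − (+5.751e-02/-7.057e-01) = 89.617626
iter 3: u=0.986117  f(a)=+8.337e-05  f'(a)=-7.036e-01  a ← 89.617626 − (+8.337e-05/-7.036e-01) = 89.617744
iter 4: u=0.986116  f(a)=+1.758e-10  f'(a)=-7.036e-01  a ← 89.617744 − (+1.758e-10/-7.036e-01) = 89.617744
iter 5: u=0.986116  f(a)=+2.842e-14  f'(a)=-7.036e-01  a ← 89.617744 − (+2.842e-14/-7.036e-01) = 89.617744
converged: |Δa| < 1e-12 after 5 iterations
sag = a·(cosh(S/(2a)) − 1) = 89.617744·(cosh(0.986116) − 1) = 47.220706
T_max/T_min = cosh(S/(2a)) = 1.526912

a=89.618 sag=47.221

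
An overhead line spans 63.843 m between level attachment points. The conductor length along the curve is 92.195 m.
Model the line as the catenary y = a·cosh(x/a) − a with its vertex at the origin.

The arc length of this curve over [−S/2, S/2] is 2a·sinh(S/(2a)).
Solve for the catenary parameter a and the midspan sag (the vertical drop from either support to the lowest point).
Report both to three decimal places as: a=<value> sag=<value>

a=20.745 sag=29.806

seed: a₀ = √(S³/(24(L−S))) = √(63.843³/(24·28.352)) = 19.555659
iter 1: u=1.632341  f(a)=+4.026e+00  f'(a)=-3.749e+00  a ← 19.555659 − (+4.026e+00/-3.749e+00) = 20.629394
iter 2: u=1.547379  f(a)=+3.554e-01  f'(a)=-3.114e+00  a ← 20.629394 − (+3.554e-01/-3.114e+00) = 20.743502
iter 3: u=1.538867  f(a)=+3.361e-03  f'(a)=-3.056e+00  a ← 20.743502 − (+3.361e-03/-3.056e+00) = 20.744602
iter 4: u=1.538786  f(a)=+3.069e-07  f'(a)=-3.055e+00  a ← 20.744602 − (+3.069e-07/-3.055e+00) = 20.744602
iter 5: u=1.538786  f(a)=+1.421e-14  f'(a)=-3.055e+00  a ← 20.744602 − (+1.421e-14/-3.055e+00) = 20.744602
converged: |Δa| < 1e-12 after 5 iterations
sag = a·(cosh(S/(2a)) − 1) = 20.744602·(cosh(1.538786) − 1) = 29.805552
T_max/T_min = cosh(S/(2a)) = 2.436786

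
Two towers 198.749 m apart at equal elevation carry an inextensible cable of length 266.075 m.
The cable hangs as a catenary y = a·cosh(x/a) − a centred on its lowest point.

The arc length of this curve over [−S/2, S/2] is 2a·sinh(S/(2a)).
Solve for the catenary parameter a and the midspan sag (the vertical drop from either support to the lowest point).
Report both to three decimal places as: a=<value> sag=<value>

seed: a₀ = √(S³/(24(L−S))) = √(198.749³/(24·67.326)) = 69.704433
iter 1: u=1.425655  f(a)=+7.183e+00  f'(a)=-2.354e+00  a ← 69.704433 − (+7.183e+00/-2.354e+00) = 72.755689
iter 2: u=1.365866  f(a)=+4.985e-01  f'(a)=-2.038e+00  a ← 72.755689 − (+4.985e-01/-2.038e+00) = 73.000369
iter 3: u=1.361288  f(a)=+2.798e-03  f'(a)=-2.015e+00  a ← 73.000369 − (+2.798e-03/-2.015e+00) = 73.001758
iter 4: u=1.361262  f(a)=+8.922e-08  f'(a)=-2.015e+00  a ← 73.001758 − (+8.922e-08/-2.015e+00) = 73.001758
iter 5: u=1.361262  f(a)=-5.684e-14  f'(a)=-2.015e+00  a ← 73.001758 − (-5.684e-14/-2.015e+00) = 73.001758
converged: |Δa| < 1e-12 after 5 iterations
sag = a·(cosh(S/(2a)) − 1) = 73.001758·(cosh(1.361262) − 1) = 78.748804
T_max/T_min = cosh(S/(2a)) = 2.078725

a=73.002 sag=78.749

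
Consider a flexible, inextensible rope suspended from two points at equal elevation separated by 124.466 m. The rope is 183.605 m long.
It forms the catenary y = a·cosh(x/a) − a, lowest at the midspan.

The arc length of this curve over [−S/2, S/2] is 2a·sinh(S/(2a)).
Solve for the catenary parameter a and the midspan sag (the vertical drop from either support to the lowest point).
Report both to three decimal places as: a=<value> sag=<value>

a=39.242 sag=60.596

seed: a₀ = √(S³/(24(L−S))) = √(124.466³/(24·59.139)) = 36.858146
iter 1: u=1.688446  f(a)=+9.025e+00  f'(a)=-4.222e+00  a ← 36.858146 − (+9.025e+00/-4.222e+00) = 38.995787
iter 2: u=1.595890  f(a)=+8.447e-01  f'(a)=-3.466e+00  a ← 38.995787 − (+8.447e-01/-3.466e+00) = 39.239530
iter 3: u=1.585977  f(a)=+9.087e-03  f'(a)=-3.391e+00  a ← 39.239530 − (+9.087e-03/-3.391e+00) = 39.242210
iter 4: u=1.585869  f(a)=+1.077e-06  f'(a)=-3.391e+00  a ← 39.242210 − (+1.077e-06/-3.391e+00) = 39.242210
iter 5: u=1.585869  f(a)=-2.842e-14  f'(a)=-3.391e+00  a ← 39.242210 − (-2.842e-14/-3.391e+00) = 39.242210
converged: |Δa| < 1e-12 after 5 iterations
sag = a·(cosh(S/(2a)) − 1) = 39.242210·(cosh(1.585869) − 1) = 60.595909
T_max/T_min = cosh(S/(2a)) = 2.544151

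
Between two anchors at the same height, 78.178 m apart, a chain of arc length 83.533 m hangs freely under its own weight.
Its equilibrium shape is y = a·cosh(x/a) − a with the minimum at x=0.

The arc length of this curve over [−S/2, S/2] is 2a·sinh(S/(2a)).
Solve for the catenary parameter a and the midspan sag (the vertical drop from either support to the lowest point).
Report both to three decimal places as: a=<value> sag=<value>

seed: a₀ = √(S³/(24(L−S))) = √(78.178³/(24·5.355)) = 60.973549
iter 1: u=0.641081  f(a)=+1.111e-01  f'(a)=-1.830e-01  a ← 60.973549 − (+1.111e-01/-1.830e-01) = 61.580866
iter 2: u=0.634759  f(a)=+1.682e-03  f'(a)=-1.775e-01  a ← 61.580866 − (+1.682e-03/-1.775e-01) = 61.590344
iter 3: u=0.634661  f(a)=+3.986e-07  f'(a)=-1.774e-01  a ← 61.590344 − (+3.986e-07/-1.774e-01) = 61.590347
iter 4: u=0.634661  f(a)=+2.842e-14  f'(a)=-1.774e-01  a ← 61.590347 − (+2.842e-14/-1.774e-01) = 61.590347
converged: |Δa| < 1e-12 after 4 iterations
sag = a·(cosh(S/(2a)) − 1) = 61.590347·(cosh(0.634661) − 1) = 12.826125
T_max/T_min = cosh(S/(2a)) = 1.208249

a=61.590 sag=12.826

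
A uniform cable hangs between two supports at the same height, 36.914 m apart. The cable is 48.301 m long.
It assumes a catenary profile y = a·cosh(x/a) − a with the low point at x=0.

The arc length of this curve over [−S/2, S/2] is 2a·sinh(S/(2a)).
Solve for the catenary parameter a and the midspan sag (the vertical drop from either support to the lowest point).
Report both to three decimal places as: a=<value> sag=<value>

seed: a₀ = √(S³/(24(L−S))) = √(36.914³/(24·11.387)) = 13.566767
iter 1: u=1.360457  f(a)=+1.101e+00  f'(a)=-2.011e+00  a ← 13.566767 − (+1.101e+00/-2.011e+00) = 14.114576
iter 2: u=1.307655  f(a)=+7.023e-02  f'(a)=-1.762e+00  a ← 14.114576 − (+7.023e-02/-1.762e+00) = 14.154438
iter 3: u=1.303973  f(a)=+3.285e-04  f'(a)=-1.745e+00  a ← 14.154438 − (+3.285e-04/-1.745e+00) = 14.154627
iter 4: u=1.303955  f(a)=+7.261e-09  f'(a)=-1.745e+00  a ← 14.154627 − (+7.261e-09/-1.745e+00) = 14.154627
iter 5: u=1.303955  f(a)=-7.105e-15  f'(a)=-1.745e+00  a ← 14.154627 − (-7.105e-15/-1.745e+00) = 14.154627
converged: |Δa| < 1e-12 after 5 iterations
sag = a·(cosh(S/(2a)) − 1) = 14.154627·(cosh(1.303955) − 1) = 13.838231
T_max/T_min = cosh(S/(2a)) = 1.977647

a=14.155 sag=13.838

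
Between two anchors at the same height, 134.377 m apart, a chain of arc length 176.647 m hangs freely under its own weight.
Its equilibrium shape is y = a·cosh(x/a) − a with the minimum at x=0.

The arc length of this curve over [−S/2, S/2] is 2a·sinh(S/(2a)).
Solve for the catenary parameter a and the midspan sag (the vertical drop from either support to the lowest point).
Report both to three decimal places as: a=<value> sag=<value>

a=51.065 sag=50.958

seed: a₀ = √(S³/(24(L−S))) = √(134.377³/(24·42.270)) = 48.906397
iter 1: u=1.373818  f(a)=+4.173e+00  f'(a)=-2.078e+00  a ← 48.906397 − (+4.173e+00/-2.078e+00) = 50.914930
iter 2: u=1.319623  f(a)=+2.708e-01  f'(a)=-1.816e+00  a ← 50.914930 − (+2.708e-01/-1.816e+00) = 51.064079
iter 3: u=1.315768  f(a)=+1.316e-03  f'(a)=-1.798e+00  a ← 51.064079 − (+1.316e-03/-1.798e+00) = 51.064810
iter 4: u=1.315750  f(a)=+3.141e-08  f'(a)=-1.798e+00  a ← 51.064810 − (+3.141e-08/-1.798e+00) = 51.064810
iter 5: u=1.315750  f(a)=+5.684e-14  f'(a)=-1.798e+00  a ← 51.064810 − (+5.684e-14/-1.798e+00) = 51.064810
converged: |Δa| < 1e-12 after 5 iterations
sag = a·(cosh(S/(2a)) − 1) = 51.064810·(cosh(1.315750) − 1) = 50.958008
T_max/T_min = cosh(S/(2a)) = 1.997908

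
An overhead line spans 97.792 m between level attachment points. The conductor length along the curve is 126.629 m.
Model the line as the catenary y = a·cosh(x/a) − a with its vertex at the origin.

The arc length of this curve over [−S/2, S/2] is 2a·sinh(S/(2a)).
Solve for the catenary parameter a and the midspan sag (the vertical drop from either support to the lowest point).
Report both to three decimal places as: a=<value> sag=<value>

a=38.287 sag=35.704

seed: a₀ = √(S³/(24(L−S))) = √(97.792³/(24·28.837)) = 36.759901
iter 1: u=1.330145  f(a)=+2.661e+00  f'(a)=-1.865e+00  a ← 36.759901 − (+2.661e+00/-1.865e+00) = 38.187079
iter 2: u=1.280433  f(a)=+1.628e-01  f'(a)=-1.643e+00  a ← 38.187079 − (+1.628e-01/-1.643e+00) = 38.286193
iter 3: u=1.277118  f(a)=+6.975e-04  f'(a)=-1.629e+00  a ← 38.286193 − (+6.975e-04/-1.629e+00) = 38.286622
iter 4: u=1.277104  f(a)=+1.292e-08  f'(a)=-1.629e+00  a ← 38.286622 − (+1.292e-08/-1.629e+00) = 38.286622
iter 5: u=1.277104  f(a)=-1.421e-14  f'(a)=-1.629e+00  a ← 38.286622 − (-1.421e-14/-1.629e+00) = 38.286622
converged: |Δa| < 1e-12 after 5 iterations
sag = a·(cosh(S/(2a)) − 1) = 38.286622·(cosh(1.277104) − 1) = 35.703860
T_max/T_min = cosh(S/(2a)) = 1.932541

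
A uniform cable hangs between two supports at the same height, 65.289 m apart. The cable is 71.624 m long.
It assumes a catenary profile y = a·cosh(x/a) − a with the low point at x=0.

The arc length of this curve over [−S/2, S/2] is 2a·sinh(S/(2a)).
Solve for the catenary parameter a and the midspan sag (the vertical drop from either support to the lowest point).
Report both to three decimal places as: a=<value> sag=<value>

a=43.393 sag=12.869

seed: a₀ = √(S³/(24(L−S))) = √(65.289³/(24·6.335)) = 42.783971
iter 1: u=0.763008  f(a)=+1.870e-01  f'(a)=-3.137e-01  a ← 42.783971 − (+1.870e-01/-3.137e-01) = 43.379947
iter 2: u=0.752525  f(a)=+3.979e-03  f'(a)=-3.005e-01  a ← 43.379947 − (+3.979e-03/-3.005e-01) = 43.393187
iter 3: u=0.752296  f(a)=+1.888e-06  f'(a)=-3.002e-01  a ← 43.393187 − (+1.888e-06/-3.002e-01) = 43.393193
iter 4: u=0.752295  f(a)=+4.405e-13  f'(a)=-3.002e-01  a ← 43.393193 − (+4.405e-13/-3.002e-01) = 43.393193
converged: |Δa| < 1e-12 after 4 iterations
sag = a·(cosh(S/(2a)) − 1) = 43.393193·(cosh(0.752295) − 1) = 12.869304
T_max/T_min = cosh(S/(2a)) = 1.296574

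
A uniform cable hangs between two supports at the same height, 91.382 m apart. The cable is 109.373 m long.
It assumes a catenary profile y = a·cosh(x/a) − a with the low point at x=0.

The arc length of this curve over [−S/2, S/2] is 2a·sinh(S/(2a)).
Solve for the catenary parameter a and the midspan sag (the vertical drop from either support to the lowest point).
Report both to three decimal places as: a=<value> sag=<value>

a=43.229 sag=26.480

seed: a₀ = √(S³/(24(L−S))) = √(91.382³/(24·17.991)) = 42.039517
iter 1: u=1.086858  f(a)=+1.093e+00  f'(a)=-9.614e-01  a ← 42.039517 − (+1.093e+00/-9.614e-01) = 43.176415
iter 2: u=1.058240  f(a)=+4.591e-02  f'(a)=-8.822e-01  a ← 43.176415 − (+4.591e-02/-8.822e-01) = 43.228455
iter 3: u=1.056966  f(a)=+8.885e-05  f'(a)=-8.787e-01  a ← 43.228455 − (+8.885e-05/-8.787e-01) = 43.228556
iter 4: u=1.056963  f(a)=+3.342e-10  f'(a)=-8.787e-01  a ← 43.228556 − (+3.342e-10/-8.787e-01) = 43.228556
iter 5: u=1.056963  f(a)=+1.421e-14  f'(a)=-8.787e-01  a ← 43.228556 − (+1.421e-14/-8.787e-01) = 43.228556
converged: |Δa| < 1e-12 after 5 iterations
sag = a·(cosh(S/(2a)) − 1) = 43.228556·(cosh(1.056963) − 1) = 26.480277
T_max/T_min = cosh(S/(2a)) = 1.612564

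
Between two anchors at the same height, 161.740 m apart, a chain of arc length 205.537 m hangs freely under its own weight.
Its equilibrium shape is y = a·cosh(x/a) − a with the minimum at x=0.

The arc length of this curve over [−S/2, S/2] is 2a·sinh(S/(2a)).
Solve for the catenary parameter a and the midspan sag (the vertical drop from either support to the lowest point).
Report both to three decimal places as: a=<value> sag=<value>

seed: a₀ = √(S³/(24(L−S))) = √(161.740³/(24·43.797)) = 63.445139
iter 1: u=1.274645  f(a)=+3.699e+00  f'(a)=-1.618e+00  a ← 63.445139 − (+3.699e+00/-1.618e+00) = 65.730595
iter 2: u=1.230325  f(a)=+2.093e-01  f'(a)=-1.440e+00  a ← 65.730595 − (+2.093e-01/-1.440e+00) = 65.875913
iter 3: u=1.227611  f(a)=+7.586e-04  f'(a)=-1.430e+00  a ← 65.875913 − (+7.586e-04/-1.430e+00) = 65.876444
iter 4: u=1.227601  f(a)=+1.005e-08  f'(a)=-1.429e+00  a ← 65.876444 − (+1.005e-08/-1.429e+00) = 65.876444
iter 5: u=1.227601  f(a)=+2.842e-14  f'(a)=-1.429e+00  a ← 65.876444 − (+2.842e-14/-1.429e+00) = 65.876444
converged: |Δa| < 1e-12 after 5 iterations
sag = a·(cosh(S/(2a)) − 1) = 65.876444·(cosh(1.227601) − 1) = 56.193497
T_max/T_min = cosh(S/(2a)) = 1.853014

a=65.876 sag=56.193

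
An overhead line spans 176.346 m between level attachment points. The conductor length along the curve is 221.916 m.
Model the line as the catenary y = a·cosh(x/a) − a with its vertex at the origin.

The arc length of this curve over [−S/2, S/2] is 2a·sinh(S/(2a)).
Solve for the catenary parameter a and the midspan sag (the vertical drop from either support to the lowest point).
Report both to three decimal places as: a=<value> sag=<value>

seed: a₀ = √(S³/(24(L−S))) = √(176.346³/(24·45.570)) = 70.811417
iter 1: u=1.245181  f(a)=+3.666e+00  f'(a)=-1.498e+00  a ← 70.811417 − (+3.666e+00/-1.498e+00) = 73.258673
iter 2: u=1.203584  f(a)=+1.986e-01  f'(a)=-1.340e+00  a ← 73.258673 − (+1.986e-01/-1.340e+00) = 73.406934
iter 3: u=1.201154  f(a)=+6.570e-04  f'(a)=-1.331e+00  a ← 73.406934 − (+6.570e-04/-1.331e+00) = 73.407428
iter 4: u=1.201145  f(a)=+7.239e-09  f'(a)=-1.331e+00  a ← 73.407428 − (+7.239e-09/-1.331e+00) = 73.407428
iter 5: u=1.201145  f(a)=+0.000e+00  f'(a)=-1.331e+00  a ← 73.407428 − (+0.000e+00/-1.331e+00) = 73.407428
converged: |Δa| < 1e-12 after 5 iterations
sag = a·(cosh(S/(2a)) − 1) = 73.407428·(cosh(1.201145) − 1) = 59.635153
T_max/T_min = cosh(S/(2a)) = 1.812386

a=73.407 sag=59.635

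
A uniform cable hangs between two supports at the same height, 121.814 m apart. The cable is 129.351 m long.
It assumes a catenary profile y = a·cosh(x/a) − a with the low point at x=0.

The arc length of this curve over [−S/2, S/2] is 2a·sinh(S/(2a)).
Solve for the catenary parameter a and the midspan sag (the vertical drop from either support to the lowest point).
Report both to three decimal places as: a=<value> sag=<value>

a=100.878 sag=18.952

seed: a₀ = √(S³/(24(L−S))) = √(121.814³/(24·7.537)) = 99.963379
iter 1: u=0.609293  f(a)=+1.411e-01  f'(a)=-1.565e-01  a ← 99.963379 − (+1.411e-01/-1.565e-01) = 100.865442
iter 2: u=0.603844  f(a)=+1.933e-03  f'(a)=-1.522e-01  a ← 100.865442 − (+1.933e-03/-1.522e-01) = 100.878144
iter 3: u=0.603768  f(a)=+3.739e-07  f'(a)=-1.521e-01  a ← 100.878144 − (+3.739e-07/-1.521e-01) = 100.878147
iter 4: u=0.603768  f(a)=+0.000e+00  f'(a)=-1.521e-01  a ← 100.878147 − (+0.000e+00/-1.521e-01) = 100.878147
converged: |Δa| < 1e-12 after 4 iterations
sag = a·(cosh(S/(2a)) − 1) = 100.878147·(cosh(0.603768) − 1) = 18.952237
T_max/T_min = cosh(S/(2a)) = 1.187873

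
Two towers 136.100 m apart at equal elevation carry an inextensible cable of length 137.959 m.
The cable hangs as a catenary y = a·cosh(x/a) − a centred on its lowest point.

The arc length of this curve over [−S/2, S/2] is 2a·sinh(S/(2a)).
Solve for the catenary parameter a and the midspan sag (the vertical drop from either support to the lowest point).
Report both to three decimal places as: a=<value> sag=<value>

a=238.192 sag=9.787

seed: a₀ = √(S³/(24(L−S))) = √(136.100³/(24·1.859)) = 237.706946
iter 1: u=0.286277  f(a)=+7.633e-03  f'(a)=-1.577e-02  a ← 237.706946 − (+7.633e-03/-1.577e-02) = 238.190948
iter 2: u=0.285695  f(a)=+2.337e-05  f'(a)=-1.567e-02  a ← 238.190948 − (+2.337e-05/-1.567e-02) = 238.192439
iter 3: u=0.285693  f(a)=+2.207e-10  f'(a)=-1.567e-02  a ← 238.192439 − (+2.207e-10/-1.567e-02) = 238.192439
iter 4: u=0.285693  f(a)=+2.842e-14  f'(a)=-1.567e-02  a ← 238.192439 − (+2.842e-14/-1.567e-02) = 238.192439
converged: |Δa| < 1e-12 after 4 iterations
sag = a·(cosh(S/(2a)) − 1) = 238.192439·(cosh(0.285693) − 1) = 9.787015
T_max/T_min = cosh(S/(2a)) = 1.041089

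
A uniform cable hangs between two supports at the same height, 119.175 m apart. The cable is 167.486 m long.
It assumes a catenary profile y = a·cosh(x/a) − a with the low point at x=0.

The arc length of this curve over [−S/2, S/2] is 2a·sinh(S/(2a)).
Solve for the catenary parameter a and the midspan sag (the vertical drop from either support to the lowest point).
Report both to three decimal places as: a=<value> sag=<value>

seed: a₀ = √(S³/(24(L−S))) = √(119.175³/(24·48.311)) = 38.207543
iter 1: u=1.559574  f(a)=+6.227e+00  f'(a)=-3.200e+00  a ← 38.207543 − (+6.227e+00/-3.200e+00) = 40.153645
iter 2: u=1.483987  f(a)=+5.074e-01  f'(a)=-2.698e+00  a ← 40.153645 − (+5.074e-01/-2.698e+00) = 40.341726
iter 3: u=1.477069  f(a)=+4.029e-03  f'(a)=-2.655e+00  a ← 40.341726 − (+4.029e-03/-2.655e+00) = 40.343244
iter 4: u=1.477013  f(a)=+2.585e-07  f'(a)=-2.655e+00  a ← 40.343244 − (+2.585e-07/-2.655e+00) = 40.343244
iter 5: u=1.477013  f(a)=+0.000e+00  f'(a)=-2.655e+00  a ← 40.343244 − (+0.000e+00/-2.655e+00) = 40.343244
converged: |Δa| < 1e-12 after 5 iterations
sag = a·(cosh(S/(2a)) − 1) = 40.343244·(cosh(1.477013) − 1) = 52.610870
T_max/T_min = cosh(S/(2a)) = 2.304081

a=40.343 sag=52.611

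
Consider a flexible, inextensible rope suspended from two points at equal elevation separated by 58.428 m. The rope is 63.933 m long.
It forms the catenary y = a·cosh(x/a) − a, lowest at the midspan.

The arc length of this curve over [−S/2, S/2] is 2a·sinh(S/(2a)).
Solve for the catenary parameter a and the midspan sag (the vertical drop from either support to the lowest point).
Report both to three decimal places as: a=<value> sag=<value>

seed: a₀ = √(S³/(24(L−S))) = √(58.428³/(24·5.505)) = 38.855030
iter 1: u=0.751872  f(a)=+1.577e-01  f'(a)=-2.997e-01  a ← 38.855030 − (+1.577e-01/-2.997e-01) = 39.381254
iter 2: u=0.741825  f(a)=+3.261e-03  f'(a)=-2.874e-01  a ← 39.381254 − (+3.261e-03/-2.874e-01) = 39.392600
iter 3: u=0.741611  f(a)=+1.460e-06  f'(a)=-2.872e-01  a ← 39.392600 − (+1.460e-06/-2.872e-01) = 39.392605
iter 4: u=0.741611  f(a)=+2.913e-13  f'(a)=-2.872e-01  a ← 39.392605 − (+2.913e-13/-2.872e-01) = 39.392605
converged: |Δa| < 1e-12 after 4 iterations
sag = a·(cosh(S/(2a)) − 1) = 39.392605·(cosh(0.741611) − 1) = 11.338396
T_max/T_min = cosh(S/(2a)) = 1.287831

a=39.393 sag=11.338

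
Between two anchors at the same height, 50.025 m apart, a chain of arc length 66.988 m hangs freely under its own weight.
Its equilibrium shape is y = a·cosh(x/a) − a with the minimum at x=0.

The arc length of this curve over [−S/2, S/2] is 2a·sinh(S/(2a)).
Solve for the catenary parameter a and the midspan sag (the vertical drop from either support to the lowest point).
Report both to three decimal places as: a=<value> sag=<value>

a=18.366 sag=19.833

seed: a₀ = √(S³/(24(L−S))) = √(50.025³/(24·16.963)) = 17.535724
iter 1: u=1.426374  f(a)=+1.812e+00  f'(a)=-2.358e+00  a ← 17.535724 − (+1.812e+00/-2.358e+00) = 18.303999
iter 2: u=1.366505  f(a)=+1.259e-01  f'(a)=-2.041e+00  a ← 18.303999 − (+1.259e-01/-2.041e+00) = 18.365671
iter 3: u=1.361916  f(a)=+7.077e-04  f'(a)=-2.018e+00  a ← 18.365671 − (+7.077e-04/-2.018e+00) = 18.366022
iter 4: u=1.361890  f(a)=+2.266e-08  f'(a)=-2.018e+00  a ← 18.366022 − (+2.266e-08/-2.018e+00) = 18.366022
iter 5: u=1.361890  f(a)=+0.000e+00  f'(a)=-2.018e+00  a ← 18.366022 − (+0.000e+00/-2.018e+00) = 18.366022
converged: |Δa| < 1e-12 after 5 iterations
sag = a·(cosh(S/(2a)) − 1) = 18.366022·(cosh(1.361890) − 1) = 19.832915
T_max/T_min = cosh(S/(2a)) = 2.079870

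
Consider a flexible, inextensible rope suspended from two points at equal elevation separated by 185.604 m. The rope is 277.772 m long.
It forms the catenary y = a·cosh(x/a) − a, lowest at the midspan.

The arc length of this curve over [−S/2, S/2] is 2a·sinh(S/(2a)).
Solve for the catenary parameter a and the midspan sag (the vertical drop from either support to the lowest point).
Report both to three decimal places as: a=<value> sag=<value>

seed: a₀ = √(S³/(24(L−S))) = √(185.604³/(24·92.168)) = 53.763223
iter 1: u=1.726124  f(a)=+1.475e+01  f'(a)=-4.565e+00  a ← 53.763223 − (+1.475e+01/-4.565e+00) = 56.993401
iter 2: u=1.628294  f(a)=+1.434e+00  f'(a)=-3.717e+00  a ← 56.993401 − (+1.434e+00/-3.717e+00) = 57.379056
iter 3: u=1.617350  f(a)=+1.677e-02  f'(a)=-3.631e+00  a ← 57.379056 − (+1.677e-02/-3.631e+00) = 57.383674
iter 4: u=1.617220  f(a)=+2.353e-06  f'(a)=-3.630e+00  a ← 57.383674 − (+2.353e-06/-3.630e+00) = 57.383675
iter 5: u=1.617220  f(a)=+1.137e-13  f'(a)=-3.630e+00  a ← 57.383675 − (+1.137e-13/-3.630e+00) = 57.383675
converged: |Δa| < 1e-12 after 5 iterations
sag = a·(cosh(S/(2a)) − 1) = 57.383675·(cosh(1.617220) − 1) = 92.890099
T_max/T_min = cosh(S/(2a)) = 2.618755

a=57.384 sag=92.890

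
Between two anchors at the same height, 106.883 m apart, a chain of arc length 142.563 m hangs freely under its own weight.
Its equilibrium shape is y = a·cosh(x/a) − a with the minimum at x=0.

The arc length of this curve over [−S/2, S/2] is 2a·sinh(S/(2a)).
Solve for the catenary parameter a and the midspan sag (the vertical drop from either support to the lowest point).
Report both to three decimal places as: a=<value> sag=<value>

seed: a₀ = √(S³/(24(L−S))) = √(106.883³/(24·35.680)) = 37.761124
iter 1: u=1.415252  f(a)=+3.748e+00  f'(a)=-2.296e+00  a ← 37.761124 − (+3.748e+00/-2.296e+00) = 39.393458
iter 2: u=1.356608  f(a)=+2.568e-01  f'(a)=-1.992e+00  a ← 39.393458 − (+2.568e-01/-1.992e+00) = 39.522379
iter 3: u=1.352183  f(a)=+1.401e-03  f'(a)=-1.970e+00  a ← 39.522379 − (+1.401e-03/-1.970e+00) = 39.523090
iter 4: u=1.352159  f(a)=+4.218e-08  f'(a)=-1.970e+00  a ← 39.523090 − (+4.218e-08/-1.970e+00) = 39.523090
iter 5: u=1.352159  f(a)=+2.842e-14  f'(a)=-1.970e+00  a ← 39.523090 − (+2.842e-14/-1.970e+00) = 39.523090
converged: |Δa| < 1e-12 after 5 iterations
sag = a·(cosh(S/(2a)) − 1) = 39.523090·(cosh(1.352159) − 1) = 41.982289
T_max/T_min = cosh(S/(2a)) = 2.062222

a=39.523 sag=41.982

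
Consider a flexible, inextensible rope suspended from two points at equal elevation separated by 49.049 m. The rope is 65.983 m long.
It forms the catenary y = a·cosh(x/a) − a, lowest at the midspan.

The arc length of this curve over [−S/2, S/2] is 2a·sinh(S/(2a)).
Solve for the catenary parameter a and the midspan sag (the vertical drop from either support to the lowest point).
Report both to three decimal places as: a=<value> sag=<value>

seed: a₀ = √(S³/(24(L−S))) = √(49.049³/(24·16.934)) = 17.039617
iter 1: u=1.439264  f(a)=+1.843e+00  f'(a)=-2.431e+00  a ← 17.039617 − (+1.843e+00/-2.431e+00) = 17.797730
iter 2: u=1.377957  f(a)=+1.301e-01  f'(a)=-2.099e+00  a ← 17.797730 − (+1.301e-01/-2.099e+00) = 17.859734
iter 3: u=1.373173  f(a)=+7.578e-04  f'(a)=-2.074e+00  a ← 17.859734 − (+7.578e-04/-2.074e+00) = 17.860100
iter 4: u=1.373145  f(a)=+2.603e-08  f'(a)=-2.074e+00  a ← 17.860100 − (+2.603e-08/-2.074e+00) = 17.860100
iter 5: u=1.373145  f(a)=+1.421e-14  f'(a)=-2.074e+00  a ← 17.860100 − (+1.421e-14/-2.074e+00) = 17.860100
converged: |Δa| < 1e-12 after 5 iterations
sag = a·(cosh(S/(2a)) − 1) = 17.860100·(cosh(1.373145) − 1) = 19.655527
T_max/T_min = cosh(S/(2a)) = 2.100527

a=17.860 sag=19.656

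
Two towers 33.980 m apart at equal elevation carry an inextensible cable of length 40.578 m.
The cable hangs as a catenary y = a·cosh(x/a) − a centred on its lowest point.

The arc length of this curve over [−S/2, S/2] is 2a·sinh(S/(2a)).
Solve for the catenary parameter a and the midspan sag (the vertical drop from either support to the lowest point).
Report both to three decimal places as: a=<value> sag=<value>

a=16.180 sag=9.771

seed: a₀ = √(S³/(24(L−S))) = √(33.980³/(24·6.598)) = 15.740673
iter 1: u=1.079369  f(a)=+3.952e-01  f'(a)=-9.402e-01  a ← 15.740673 − (+3.952e-01/-9.402e-01) = 16.161007
iter 2: u=1.051296  f(a)=+1.638e-02  f'(a)=-8.637e-01  a ← 16.161007 − (+1.638e-02/-8.637e-01) = 16.179976
iter 3: u=1.050063  f(a)=+3.085e-05  f'(a)=-8.604e-01  a ← 16.179976 − (+3.085e-05/-8.604e-01) = 16.180012
iter 4: u=1.050061  f(a)=+1.099e-10  f'(a)=-8.604e-01  a ← 16.180012 − (+1.099e-10/-8.604e-01) = 16.180012
iter 5: u=1.050061  f(a)=-7.105e-15  f'(a)=-8.604e-01  a ← 16.180012 − (-7.105e-15/-8.604e-01) = 16.180012
converged: |Δa| < 1e-12 after 5 iterations
sag = a·(cosh(S/(2a)) − 1) = 16.180012·(cosh(1.050061) − 1) = 9.770640
T_max/T_min = cosh(S/(2a)) = 1.603871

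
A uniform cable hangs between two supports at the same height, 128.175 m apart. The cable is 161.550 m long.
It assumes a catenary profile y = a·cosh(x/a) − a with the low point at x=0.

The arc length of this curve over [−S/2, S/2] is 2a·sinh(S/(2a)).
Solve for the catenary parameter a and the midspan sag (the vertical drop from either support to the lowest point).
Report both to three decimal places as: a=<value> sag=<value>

a=53.166 sag=43.536

seed: a₀ = √(S³/(24(L−S))) = √(128.175³/(24·33.375)) = 51.273000
iter 1: u=1.249927  f(a)=+2.706e+00  f'(a)=-1.517e+00  a ← 51.273000 − (+2.706e+00/-1.517e+00) = 53.057020
iter 2: u=1.207899  f(a)=+1.477e-01  f'(a)=-1.355e+00  a ← 53.057020 − (+1.477e-01/-1.355e+00) = 53.165954
iter 3: u=1.205424  f(a)=+4.957e-04  f'(a)=-1.346e+00  a ← 53.165954 − (+4.957e-04/-1.346e+00) = 53.166322
iter 4: u=1.205415  f(a)=+5.629e-09  f'(a)=-1.346e+00  a ← 53.166322 − (+5.629e-09/-1.346e+00) = 53.166322
iter 5: u=1.205415  f(a)=+0.000e+00  f'(a)=-1.346e+00  a ← 53.166322 − (+0.000e+00/-1.346e+00) = 53.166322
converged: |Δa| < 1e-12 after 5 iterations
sag = a·(cosh(S/(2a)) − 1) = 53.166322·(cosh(1.205415) − 1) = 43.535583
T_max/T_min = cosh(S/(2a)) = 1.818856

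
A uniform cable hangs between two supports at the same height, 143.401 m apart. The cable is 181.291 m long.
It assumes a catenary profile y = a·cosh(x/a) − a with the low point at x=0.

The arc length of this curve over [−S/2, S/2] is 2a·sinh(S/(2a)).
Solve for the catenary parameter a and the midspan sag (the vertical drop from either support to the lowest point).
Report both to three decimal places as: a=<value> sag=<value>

seed: a₀ = √(S³/(24(L−S))) = √(143.401³/(24·37.890)) = 56.945623
iter 1: u=1.259105  f(a)=+3.119e+00  f'(a)=-1.554e+00  a ← 56.945623 − (+3.119e+00/-1.554e+00) = 58.952900
iter 2: u=1.216234  f(a)=+1.725e-01  f'(a)=-1.386e+00  a ← 58.952900 − (+1.725e-01/-1.386e+00) = 59.077334
iter 3: u=1.213672  f(a)=+5.961e-04  f'(a)=-1.377e+00  a ← 59.077334 − (+5.961e-04/-1.377e+00) = 59.077766
iter 4: u=1.213663  f(a)=+7.170e-09  f'(a)=-1.377e+00  a ← 59.077766 − (+7.170e-09/-1.377e+00) = 59.077766
iter 5: u=1.213663  f(a)=-2.842e-14  f'(a)=-1.377e+00  a ← 59.077766 − (-2.842e-14/-1.377e+00) = 59.077766
converged: |Δa| < 1e-12 after 5 iterations
sag = a·(cosh(S/(2a)) − 1) = 59.077766·(cosh(1.213663) − 1) = 49.120150
T_max/T_min = cosh(S/(2a)) = 1.831449

a=59.078 sag=49.120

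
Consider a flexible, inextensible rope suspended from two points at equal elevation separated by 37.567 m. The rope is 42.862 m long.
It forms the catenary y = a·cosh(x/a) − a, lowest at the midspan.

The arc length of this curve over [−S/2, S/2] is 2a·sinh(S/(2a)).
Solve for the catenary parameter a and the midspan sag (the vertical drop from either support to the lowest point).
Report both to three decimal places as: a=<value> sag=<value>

seed: a₀ = √(S³/(24(L−S))) = √(37.567³/(24·5.295)) = 20.425428
iter 1: u=0.919614  f(a)=+2.285e-01  f'(a)=-5.637e-01  a ← 20.425428 − (+2.285e-01/-5.637e-01) = 20.830737
iter 2: u=0.901720  f(a)=+6.977e-03  f'(a)=-5.297e-01  a ← 20.830737 − (+6.977e-03/-5.297e-01) = 20.843909
iter 3: u=0.901151  f(a)=+6.962e-06  f'(a)=-5.287e-01  a ← 20.843909 − (+6.962e-06/-5.287e-01) = 20.843922
iter 4: u=0.901150  f(a)=+6.942e-12  f'(a)=-5.286e-01  a ← 20.843922 − (+6.942e-12/-5.286e-01) = 20.843922
converged: |Δa| < 1e-12 after 4 iterations
sag = a·(cosh(S/(2a)) − 1) = 20.843922·(cosh(0.901150) − 1) = 9.051844
T_max/T_min = cosh(S/(2a)) = 1.434268

a=20.844 sag=9.052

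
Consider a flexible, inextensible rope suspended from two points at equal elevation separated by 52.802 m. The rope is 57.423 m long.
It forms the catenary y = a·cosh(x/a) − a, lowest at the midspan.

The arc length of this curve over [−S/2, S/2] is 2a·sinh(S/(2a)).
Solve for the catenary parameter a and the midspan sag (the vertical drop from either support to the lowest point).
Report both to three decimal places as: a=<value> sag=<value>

seed: a₀ = √(S³/(24(L−S))) = √(52.802³/(24·4.621)) = 36.433589
iter 1: u=0.724634  f(a)=+1.229e-01  f'(a)=-2.672e-01  a ← 36.433589 − (+1.229e-01/-2.672e-01) = 36.893293
iter 2: u=0.715604  f(a)=+2.364e-03  f'(a)=-2.570e-01  a ← 36.893293 − (+2.364e-03/-2.570e-01) = 36.902489
iter 3: u=0.715426  f(a)=+9.133e-07  f'(a)=-2.568e-01  a ← 36.902489 − (+9.133e-07/-2.568e-01) = 36.902492
iter 4: u=0.715426  f(a)=+1.492e-13  f'(a)=-2.568e-01  a ← 36.902492 − (+1.492e-13/-2.568e-01) = 36.902492
converged: |Δa| < 1e-12 after 4 iterations
sag = a·(cosh(S/(2a)) − 1) = 36.902492·(cosh(0.715426) − 1) = 9.853728
T_max/T_min = cosh(S/(2a)) = 1.267021

a=36.902 sag=9.854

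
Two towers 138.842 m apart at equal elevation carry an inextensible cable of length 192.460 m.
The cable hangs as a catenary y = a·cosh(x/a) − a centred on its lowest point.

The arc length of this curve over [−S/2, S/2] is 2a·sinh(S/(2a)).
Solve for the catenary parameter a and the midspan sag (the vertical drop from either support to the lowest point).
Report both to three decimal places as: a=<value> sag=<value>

a=48.043 sag=59.513

seed: a₀ = √(S³/(24(L−S))) = √(138.842³/(24·53.618)) = 45.605830
iter 1: u=1.522196  f(a)=+6.566e+00  f'(a)=-2.943e+00  a ← 45.605830 − (+6.566e+00/-2.943e+00) = 47.836623
iter 2: u=1.451210  f(a)=+5.125e-01  f'(a)=-2.500e+00  a ← 47.836623 − (+5.125e-01/-2.500e+00) = 48.041606
iter 3: u=1.445018  f(a)=+3.707e-03  f'(a)=-2.464e+00  a ← 48.041606 − (+3.707e-03/-2.464e+00) = 48.043110
iter 4: u=1.444973  f(a)=+1.970e-07  f'(a)=-2.464e+00  a ← 48.043110 − (+1.970e-07/-2.464e+00) = 48.043110
iter 5: u=1.444973  f(a)=+5.684e-14  f'(a)=-2.464e+00  a ← 48.043110 − (+5.684e-14/-2.464e+00) = 48.043110
converged: |Δa| < 1e-12 after 5 iterations
sag = a·(cosh(S/(2a)) − 1) = 48.043110·(cosh(1.444973) − 1) = 59.513170
T_max/T_min = cosh(S/(2a)) = 2.238745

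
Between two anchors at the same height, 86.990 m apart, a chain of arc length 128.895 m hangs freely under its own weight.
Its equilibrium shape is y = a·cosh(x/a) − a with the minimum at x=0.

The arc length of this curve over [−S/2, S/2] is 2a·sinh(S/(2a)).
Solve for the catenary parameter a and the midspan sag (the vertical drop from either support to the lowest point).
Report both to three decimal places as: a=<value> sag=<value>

seed: a₀ = √(S³/(24(L−S))) = √(86.990³/(24·41.905)) = 25.583824
iter 1: u=1.700098  f(a)=+6.490e+00  f'(a)=-4.326e+00  a ← 25.583824 − (+6.490e+00/-4.326e+00) = 27.084071
iter 2: u=1.605925  f(a)=+6.147e-01  f'(a)=-3.542e+00  a ← 27.084071 − (+6.147e-01/-3.542e+00) = 27.257605
iter 3: u=1.595701  f(a)=+6.787e-03  f'(a)=-3.464e+00  a ← 27.257605 − (+6.787e-03/-3.464e+00) = 27.259564
iter 4: u=1.595587  f(a)=+8.478e-07  f'(a)=-3.463e+00  a ← 27.259564 − (+8.478e-07/-3.463e+00) = 27.259565
iter 5: u=1.595587  f(a)=+5.684e-14  f'(a)=-3.463e+00  a ← 27.259565 − (+5.684e-14/-3.463e+00) = 27.259565
converged: |Δa| < 1e-12 after 5 iterations
sag = a·(cosh(S/(2a)) − 1) = 27.259565·(cosh(1.595587) − 1) = 42.715889
T_max/T_min = cosh(S/(2a)) = 2.567006

a=27.260 sag=42.716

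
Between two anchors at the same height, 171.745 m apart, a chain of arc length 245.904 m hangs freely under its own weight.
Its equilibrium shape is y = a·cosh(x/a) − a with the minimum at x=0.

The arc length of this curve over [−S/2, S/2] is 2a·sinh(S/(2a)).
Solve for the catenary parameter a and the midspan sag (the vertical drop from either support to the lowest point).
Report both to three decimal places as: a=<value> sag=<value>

a=56.511 sag=78.806

seed: a₀ = √(S³/(24(L−S))) = √(171.745³/(24·74.159)) = 53.350513
iter 1: u=1.609591  f(a)=+1.022e+01  f'(a)=-3.570e+00  a ← 53.350513 − (+1.022e+01/-3.570e+00) = 56.213304
iter 2: u=1.527619  f(a)=+8.803e-01  f'(a)=-2.979e+00  a ← 56.213304 − (+8.803e-01/-2.979e+00) = 56.508774
iter 3: u=1.519631  f(a)=+7.891e-03  f'(a)=-2.926e+00  a ← 56.508774 − (+7.891e-03/-2.926e+00) = 56.511470
iter 4: u=1.519559  f(a)=+6.465e-07  f'(a)=-2.926e+00  a ← 56.511470 − (+6.465e-07/-2.926e+00) = 56.511471
iter 5: u=1.519559  f(a)=+0.000e+00  f'(a)=-2.926e+00  a ← 56.511471 − (+0.000e+00/-2.926e+00) = 56.511471
converged: |Δa| < 1e-12 after 5 iterations
sag = a·(cosh(S/(2a)) − 1) = 56.511471·(cosh(1.519559) − 1) = 78.805715
T_max/T_min = cosh(S/(2a)) = 2.394508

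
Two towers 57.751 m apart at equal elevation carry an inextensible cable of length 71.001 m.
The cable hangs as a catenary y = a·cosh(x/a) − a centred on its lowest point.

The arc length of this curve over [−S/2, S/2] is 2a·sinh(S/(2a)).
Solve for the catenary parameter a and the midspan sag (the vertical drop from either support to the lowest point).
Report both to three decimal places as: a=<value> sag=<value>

a=25.417 sag=18.244

seed: a₀ = √(S³/(24(L−S))) = √(57.751³/(24·13.250)) = 24.610798
iter 1: u=1.173286  f(a)=+9.425e-01  f'(a)=-1.232e+00  a ← 24.610798 − (+9.425e-01/-1.232e+00) = 25.375499
iter 2: u=1.137928  f(a)=+4.571e-02  f'(a)=-1.116e+00  a ← 25.375499 − (+4.571e-02/-1.116e+00) = 25.416474
iter 3: u=1.136094  f(a)=+1.197e-04  f'(a)=-1.110e+00  a ← 25.416474 − (+1.197e-04/-1.110e+00) = 25.416582
iter 4: u=1.136089  f(a)=+8.247e-10  f'(a)=-1.110e+00  a ← 25.416582 − (+8.247e-10/-1.110e+00) = 25.416582
iter 5: u=1.136089  f(a)=-1.421e-14  f'(a)=-1.110e+00  a ← 25.416582 − (-1.421e-14/-1.110e+00) = 25.416582
converged: |Δa| < 1e-12 after 5 iterations
sag = a·(cosh(S/(2a)) − 1) = 25.416582·(cosh(1.136089) − 1) = 18.244478
T_max/T_min = cosh(S/(2a)) = 1.717818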